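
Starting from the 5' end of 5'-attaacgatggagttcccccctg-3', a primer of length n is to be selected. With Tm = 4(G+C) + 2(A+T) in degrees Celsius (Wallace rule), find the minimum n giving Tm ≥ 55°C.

First 18 bases: ATTAACGATGGAGTTCCC → Tm = 52°C (< 55°C)
First 19 bases: ATTAACGATGGAGTTCCCC → Tm = 56°C (≥ 55°C)
Since every base adds ≥2°C, Tm only increases with n, so the threshold is first crossed at n = 19.

n = 19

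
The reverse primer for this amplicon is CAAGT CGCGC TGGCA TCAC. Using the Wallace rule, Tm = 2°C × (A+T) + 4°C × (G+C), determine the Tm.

62°C

T=3, C=7, A=4, G=5
A+T = 7, G+C = 12
Tm = 2×7 + 4×12 = 62°C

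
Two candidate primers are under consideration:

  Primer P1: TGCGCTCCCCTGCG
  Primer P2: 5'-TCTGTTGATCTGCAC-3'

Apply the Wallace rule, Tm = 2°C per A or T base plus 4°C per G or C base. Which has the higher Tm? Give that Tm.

Primer P1, 50°C

Primer P1: A+T=3, G+C=11 → Tm = 2(3)+4(11) = 50°C
Primer P2: A+T=8, G+C=7 → Tm = 2(8)+4(7) = 44°C
50°C vs 44°C → primer P1 is higher.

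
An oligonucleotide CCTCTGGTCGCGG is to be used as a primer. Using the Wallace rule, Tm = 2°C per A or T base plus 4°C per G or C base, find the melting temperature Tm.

Scanning the sequence gives A=0, C=5, T=3, G=5.
So N_AT = 3 and N_GC = 10.
Tm = 2(3) + 4(10) = 6 + 40 = 46°C

46°C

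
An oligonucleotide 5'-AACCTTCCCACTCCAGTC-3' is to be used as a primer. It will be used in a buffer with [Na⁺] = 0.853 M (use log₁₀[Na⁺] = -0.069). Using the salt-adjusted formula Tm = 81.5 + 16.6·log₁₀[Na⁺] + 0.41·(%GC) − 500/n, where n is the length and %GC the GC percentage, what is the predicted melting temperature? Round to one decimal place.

75.4°C

Length n = 18. Scanning the sequence gives T=4, C=9, G=1, A=4.
G+C = 10, so %GC = 10/18 × 100 = 55.556%
Salt term: 16.6 × (-0.069) = -1.145
GC term: 0.41 × 55.556 = 22.778; length term: −500/18 = −27.778
Tm = 81.5 + (-1.145) + 22.778 − 27.778 = 75.355 → 75.4°C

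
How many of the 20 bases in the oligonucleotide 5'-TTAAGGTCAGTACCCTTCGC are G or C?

Counting bases: G=4, T=6, C=6, A=4
G+C = 4 + 6 = 10

10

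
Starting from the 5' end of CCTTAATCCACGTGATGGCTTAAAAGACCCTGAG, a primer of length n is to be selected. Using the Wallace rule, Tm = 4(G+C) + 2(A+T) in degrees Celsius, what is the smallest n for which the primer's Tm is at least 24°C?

n = 9

First 8 bases: CCTTAATC → Tm = 22°C (< 24°C)
First 9 bases: CCTTAATCC → Tm = 26°C (≥ 24°C)
Since every base adds ≥2°C, Tm only increases with n, so the threshold is first crossed at n = 9.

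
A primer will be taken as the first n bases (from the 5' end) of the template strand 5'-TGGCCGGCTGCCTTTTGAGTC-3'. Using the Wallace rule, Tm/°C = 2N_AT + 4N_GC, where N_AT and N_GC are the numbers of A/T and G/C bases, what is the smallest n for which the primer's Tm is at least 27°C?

First 7 bases: TGGCCGG → Tm = 26°C (< 27°C)
First 8 bases: TGGCCGGC → Tm = 30°C (≥ 27°C)
Each additional base adds 2°C (A/T) or 4°C (G/C), so Tm is non-decreasing in n; n = 8 is the first length to reach 27°C.

n = 8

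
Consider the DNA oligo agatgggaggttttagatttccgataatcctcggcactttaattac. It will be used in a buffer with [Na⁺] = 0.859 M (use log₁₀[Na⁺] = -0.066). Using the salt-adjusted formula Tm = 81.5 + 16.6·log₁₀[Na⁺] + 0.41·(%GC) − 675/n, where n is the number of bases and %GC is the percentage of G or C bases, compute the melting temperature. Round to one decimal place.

Length n = 46. Base counts: A=12, G=10, T=16, C=8
G+C = 18, so %GC = 18/46 × 100 = 39.13%
Salt term: 16.6 × (-0.066) = -1.096
GC term: 0.41 × 39.13 = 16.043; length term: −675/46 = −14.674
Tm = 81.5 + (-1.096) + 16.043 − 14.674 = 81.773 → 81.8°C

81.8°C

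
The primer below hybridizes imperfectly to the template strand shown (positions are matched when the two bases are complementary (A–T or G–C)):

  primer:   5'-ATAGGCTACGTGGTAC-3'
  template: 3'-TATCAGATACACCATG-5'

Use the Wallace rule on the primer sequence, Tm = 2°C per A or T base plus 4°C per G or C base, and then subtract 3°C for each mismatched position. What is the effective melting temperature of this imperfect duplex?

Primer base counts: A=4, T=4, G=5, C=3 → A+T=8, G+C=8
Perfect-match Tm = 2(8) + 4(8) = 16 + 32 = 48°C
Mismatches (positions where the bases are not complementary): 2 (at positions 5, 9)
Effective Tm = 48 − 2×3 = 48 − 6 = 42°C

42°C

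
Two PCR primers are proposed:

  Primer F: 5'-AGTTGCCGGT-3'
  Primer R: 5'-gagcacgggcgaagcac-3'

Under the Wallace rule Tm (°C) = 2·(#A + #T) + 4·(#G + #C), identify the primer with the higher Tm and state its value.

Primer F: A+T=4, G+C=6 → Tm = 2(4)+4(6) = 32°C
Primer R: A+T=5, G+C=12 → Tm = 2(5)+4(12) = 58°C
32°C vs 58°C → primer R is higher.

Primer R, 58°C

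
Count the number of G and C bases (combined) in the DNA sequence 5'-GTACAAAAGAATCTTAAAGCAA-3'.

Base counts: A=12, C=3, T=4, G=3
G+C = 3 + 3 = 6

6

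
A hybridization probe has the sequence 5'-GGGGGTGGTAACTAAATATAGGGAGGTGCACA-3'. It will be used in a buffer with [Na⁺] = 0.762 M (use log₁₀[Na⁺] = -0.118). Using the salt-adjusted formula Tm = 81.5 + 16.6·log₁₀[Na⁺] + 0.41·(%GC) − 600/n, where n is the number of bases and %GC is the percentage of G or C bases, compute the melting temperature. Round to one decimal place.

81.3°C

Length n = 32. Scanning the sequence gives T=6, A=10, G=13, C=3.
G+C = 16, so %GC = 16/32 × 100 = 50%
Salt term: 16.6 × (-0.118) = -1.959
GC term: 0.41 × 50 = 20.5; length term: −600/32 = −18.75
Tm = 81.5 + (-1.959) + 20.5 − 18.75 = 81.291 → 81.3°C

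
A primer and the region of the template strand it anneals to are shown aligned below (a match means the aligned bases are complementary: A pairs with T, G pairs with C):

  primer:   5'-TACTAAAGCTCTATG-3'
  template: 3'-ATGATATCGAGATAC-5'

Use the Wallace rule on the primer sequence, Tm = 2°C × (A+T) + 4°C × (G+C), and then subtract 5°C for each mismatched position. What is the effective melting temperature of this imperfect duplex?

35°C

Primer base counts: A=5, T=5, G=2, C=3 → A+T=10, G+C=5
Perfect-match Tm = 2(10) + 4(5) = 20 + 20 = 40°C
Mismatches (positions where the bases are not complementary): 1 (at position 6)
Effective Tm = 40 − 1×5 = 40 − 5 = 35°C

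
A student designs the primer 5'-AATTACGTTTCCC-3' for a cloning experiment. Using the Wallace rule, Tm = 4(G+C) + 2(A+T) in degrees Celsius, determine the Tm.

36°C

Scanning the sequence gives G=1, A=3, C=4, T=5.
A+T = 8, G+C = 5
Tm = 2(8) + 4(5) = 16 + 20 = 36°C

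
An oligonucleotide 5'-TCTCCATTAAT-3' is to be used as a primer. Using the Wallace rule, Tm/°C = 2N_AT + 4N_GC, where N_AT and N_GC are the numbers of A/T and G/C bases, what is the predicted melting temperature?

C=3, A=3, G=0, T=5
A+T = 8, G+C = 3
Tm = 2(8) + 4(3) = 16 + 12 = 28°C

28°C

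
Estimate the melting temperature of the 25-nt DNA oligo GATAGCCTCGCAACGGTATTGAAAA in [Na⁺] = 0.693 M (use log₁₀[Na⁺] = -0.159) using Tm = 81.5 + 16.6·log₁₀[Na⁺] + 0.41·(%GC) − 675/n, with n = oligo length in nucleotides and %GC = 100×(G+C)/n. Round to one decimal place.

69.9°C

Length n = 25. Base counts: A=9, C=5, G=6, T=5
G+C = 11, so %GC = 11/25 × 100 = 44%
Salt term: 16.6 × (-0.159) = -2.639
GC term: 0.41 × 44 = 18.04; length term: −675/25 = −27
Tm = 81.5 + (-2.639) + 18.04 − 27 = 69.901 → 69.9°C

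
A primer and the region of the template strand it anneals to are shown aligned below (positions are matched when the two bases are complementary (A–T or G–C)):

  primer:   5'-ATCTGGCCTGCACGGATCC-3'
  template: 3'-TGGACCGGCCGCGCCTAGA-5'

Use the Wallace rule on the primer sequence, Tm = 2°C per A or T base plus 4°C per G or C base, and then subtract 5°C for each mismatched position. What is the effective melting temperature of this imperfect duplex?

Primer base counts: A=3, T=4, G=5, C=7 → A+T=7, G+C=12
Perfect-match Tm = 2(7) + 4(12) = 14 + 48 = 62°C
Mismatches (positions where the bases are not complementary): 4 (at positions 2, 9, 12, 19)
Effective Tm = 62 − 4×5 = 62 − 20 = 42°C

42°C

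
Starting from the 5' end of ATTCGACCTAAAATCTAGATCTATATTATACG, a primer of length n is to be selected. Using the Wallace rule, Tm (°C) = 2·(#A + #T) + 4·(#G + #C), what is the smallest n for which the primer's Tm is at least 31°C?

n = 12

First 11 bases: ATTCGACCTAA → Tm = 30°C (< 31°C)
First 12 bases: ATTCGACCTAAA → Tm = 32°C (≥ 31°C)
Since every base adds ≥2°C, Tm only increases with n, so the threshold is first crossed at n = 12.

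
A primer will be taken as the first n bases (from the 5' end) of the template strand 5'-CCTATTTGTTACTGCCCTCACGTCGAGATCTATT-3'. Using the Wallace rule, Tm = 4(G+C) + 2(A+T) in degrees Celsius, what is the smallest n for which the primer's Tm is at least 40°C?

n = 15

First 14 bases: CCTATTTGTTACTG → Tm = 38°C (< 40°C)
First 15 bases: CCTATTTGTTACTGC → Tm = 42°C (≥ 40°C)
Each additional base adds 2°C (A/T) or 4°C (G/C), so Tm is non-decreasing in n; n = 15 is the first length to reach 40°C.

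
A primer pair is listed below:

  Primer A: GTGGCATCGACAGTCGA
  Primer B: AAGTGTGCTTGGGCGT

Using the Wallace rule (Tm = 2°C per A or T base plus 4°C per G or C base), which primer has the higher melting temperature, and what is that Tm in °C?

Primer A, 54°C

Primer A: A+T=7, G+C=10 → Tm = 2(7)+4(10) = 54°C
Primer B: A+T=7, G+C=9 → Tm = 2(7)+4(9) = 50°C
54°C vs 50°C → primer A is higher.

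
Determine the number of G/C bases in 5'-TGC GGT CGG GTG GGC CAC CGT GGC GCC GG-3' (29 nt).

Scanning the sequence gives C=9, A=1, T=4, G=15.
G+C = 15 + 9 = 24

24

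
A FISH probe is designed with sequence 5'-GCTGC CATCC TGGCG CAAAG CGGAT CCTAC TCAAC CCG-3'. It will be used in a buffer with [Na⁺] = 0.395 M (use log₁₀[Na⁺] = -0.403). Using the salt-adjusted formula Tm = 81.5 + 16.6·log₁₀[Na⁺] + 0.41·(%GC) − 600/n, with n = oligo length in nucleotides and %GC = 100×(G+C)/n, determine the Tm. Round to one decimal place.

Length n = 38. Scanning the sequence gives G=9, C=15, T=6, A=8.
G+C = 24, so %GC = 24/38 × 100 = 63.158%
Salt term: 16.6 × (-0.403) = -6.69
GC term: 0.41 × 63.158 = 25.895; length term: −600/38 = −15.789
Tm = 81.5 + (-6.69) + 25.895 − 15.789 = 84.916 → 84.9°C

84.9°C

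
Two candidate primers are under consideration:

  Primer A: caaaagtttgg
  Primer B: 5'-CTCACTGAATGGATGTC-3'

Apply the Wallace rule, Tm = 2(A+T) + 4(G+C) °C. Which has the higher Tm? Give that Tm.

Primer A: A+T=7, G+C=4 → Tm = 2(7)+4(4) = 30°C
Primer B: A+T=9, G+C=8 → Tm = 2(9)+4(8) = 50°C
30°C vs 50°C → primer B is higher.

Primer B, 50°C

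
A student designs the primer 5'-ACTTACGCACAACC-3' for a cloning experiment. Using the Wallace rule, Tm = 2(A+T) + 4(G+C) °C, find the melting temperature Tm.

Counting bases: C=6, G=1, T=2, A=5
A+T = 7, G+C = 7
Tm = 2×7 + 4×7 = 42°C

42°C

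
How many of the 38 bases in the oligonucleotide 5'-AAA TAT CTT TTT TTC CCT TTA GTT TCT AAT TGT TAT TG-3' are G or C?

8

Base counts: C=5, G=3, T=22, A=8
G+C = 3 + 5 = 8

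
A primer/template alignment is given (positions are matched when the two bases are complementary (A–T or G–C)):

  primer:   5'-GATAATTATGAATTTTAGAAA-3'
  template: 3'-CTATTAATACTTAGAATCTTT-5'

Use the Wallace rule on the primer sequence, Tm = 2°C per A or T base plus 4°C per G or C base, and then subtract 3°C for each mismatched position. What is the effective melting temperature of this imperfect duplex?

Primer base counts: A=10, T=8, G=3, C=0 → A+T=18, G+C=3
Perfect-match Tm = 2(18) + 4(3) = 36 + 12 = 48°C
Mismatches (positions where the bases are not complementary): 1 (at position 14)
Effective Tm = 48 − 1×3 = 48 − 3 = 45°C

45°C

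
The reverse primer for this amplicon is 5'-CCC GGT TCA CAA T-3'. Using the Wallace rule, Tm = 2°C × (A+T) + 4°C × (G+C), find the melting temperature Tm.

Counting bases: A=3, C=5, G=2, T=3
A+T = 6, G+C = 7
Tm = 2(6) + 4(7) = 12 + 28 = 40°C

40°C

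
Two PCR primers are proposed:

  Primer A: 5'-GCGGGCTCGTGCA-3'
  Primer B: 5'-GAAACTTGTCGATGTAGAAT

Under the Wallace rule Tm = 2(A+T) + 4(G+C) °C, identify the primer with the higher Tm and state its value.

Primer A: A+T=3, G+C=10 → Tm = 2(3)+4(10) = 46°C
Primer B: A+T=13, G+C=7 → Tm = 2(13)+4(7) = 54°C
46°C vs 54°C → primer B is higher.

Primer B, 54°C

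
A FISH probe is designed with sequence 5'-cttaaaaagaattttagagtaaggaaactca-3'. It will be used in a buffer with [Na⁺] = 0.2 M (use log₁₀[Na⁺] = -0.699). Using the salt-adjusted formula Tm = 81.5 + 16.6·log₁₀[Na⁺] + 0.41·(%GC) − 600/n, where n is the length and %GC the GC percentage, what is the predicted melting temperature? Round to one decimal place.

Length n = 31. Counting bases: C=3, G=5, A=15, T=8
G+C = 8, so %GC = 8/31 × 100 = 25.806%
Salt term: 16.6 × (-0.699) = -11.603
GC term: 0.41 × 25.806 = 10.58; length term: −600/31 = −19.355
Tm = 81.5 + (-11.603) + 10.58 − 19.355 = 61.122 → 61.1°C

61.1°C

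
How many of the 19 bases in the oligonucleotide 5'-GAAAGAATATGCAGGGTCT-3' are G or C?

Scanning the sequence gives C=2, T=4, G=6, A=7.
Total G or C: 6 + 2 = 8

8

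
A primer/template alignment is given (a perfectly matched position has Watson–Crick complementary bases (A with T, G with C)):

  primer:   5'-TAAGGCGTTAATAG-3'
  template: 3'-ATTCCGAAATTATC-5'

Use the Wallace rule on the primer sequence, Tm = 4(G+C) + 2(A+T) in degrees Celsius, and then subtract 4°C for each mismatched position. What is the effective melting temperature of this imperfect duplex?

Primer base counts: A=5, T=4, G=4, C=1 → A+T=9, G+C=5
Perfect-match Tm = 2(9) + 4(5) = 18 + 20 = 38°C
Mismatches (positions where the bases are not complementary): 1 (at position 7)
Effective Tm = 38 − 1×4 = 38 − 4 = 34°C

34°C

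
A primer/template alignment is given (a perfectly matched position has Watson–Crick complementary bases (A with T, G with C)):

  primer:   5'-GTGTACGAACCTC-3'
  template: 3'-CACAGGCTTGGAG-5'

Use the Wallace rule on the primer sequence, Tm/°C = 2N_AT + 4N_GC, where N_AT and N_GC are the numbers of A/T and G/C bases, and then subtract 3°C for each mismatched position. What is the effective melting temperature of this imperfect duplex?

37°C

Primer base counts: A=3, T=3, G=3, C=4 → A+T=6, G+C=7
Perfect-match Tm = 2(6) + 4(7) = 12 + 28 = 40°C
Mismatches (positions where the bases are not complementary): 1 (at position 5)
Effective Tm = 40 − 1×3 = 40 − 3 = 37°C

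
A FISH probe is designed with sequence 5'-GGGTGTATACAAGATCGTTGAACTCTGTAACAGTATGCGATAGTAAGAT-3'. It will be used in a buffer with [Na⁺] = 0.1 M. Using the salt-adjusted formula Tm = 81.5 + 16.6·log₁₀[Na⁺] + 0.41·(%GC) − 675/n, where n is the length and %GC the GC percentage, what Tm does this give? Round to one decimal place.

Length n = 49. C=6, A=16, T=14, G=13
G+C = 19, so %GC = 19/49 × 100 = 38.776%
Salt term: 16.6 × (-1) = -16.6
GC term: 0.41 × 38.776 = 15.898; length term: −675/49 = −13.776
Tm = 81.5 + (-16.6) + 15.898 − 13.776 = 67.022 → 67.0°C

67.0°C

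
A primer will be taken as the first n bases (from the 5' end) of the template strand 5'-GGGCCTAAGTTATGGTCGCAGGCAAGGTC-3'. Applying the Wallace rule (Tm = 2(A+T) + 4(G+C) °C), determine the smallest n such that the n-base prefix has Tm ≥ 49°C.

n = 17

First 16 bases: GGGCCTAAGTTATGGT → Tm = 48°C (< 49°C)
First 17 bases: GGGCCTAAGTTATGGTC → Tm = 52°C (≥ 49°C)
Since every base adds ≥2°C, Tm only increases with n, so the threshold is first crossed at n = 17.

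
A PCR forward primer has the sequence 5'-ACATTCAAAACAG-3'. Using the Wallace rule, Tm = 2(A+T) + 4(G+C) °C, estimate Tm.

Base counts: T=2, C=3, G=1, A=7
AT pairs contribute 9, GC pairs contribute 4.
Tm = 2(9) + 4(4) = 18 + 16 = 34°C

34°C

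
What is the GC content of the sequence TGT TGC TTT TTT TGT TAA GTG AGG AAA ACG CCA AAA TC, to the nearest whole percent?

G=8, C=5, T=14, A=11
G+C = 8 + 5 = 13 out of 38 bases
%GC = 13/38 × 100 = 34.21% ≈ 34%

34%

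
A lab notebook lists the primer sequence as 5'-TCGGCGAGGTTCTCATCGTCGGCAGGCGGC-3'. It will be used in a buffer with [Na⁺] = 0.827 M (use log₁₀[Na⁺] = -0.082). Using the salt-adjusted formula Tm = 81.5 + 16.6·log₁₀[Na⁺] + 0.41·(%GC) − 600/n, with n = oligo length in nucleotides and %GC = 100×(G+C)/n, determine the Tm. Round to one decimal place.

Length n = 30. Base counts: T=6, C=9, A=3, G=12
G+C = 21, so %GC = 21/30 × 100 = 70%
Salt term: 16.6 × (-0.082) = -1.361
GC term: 0.41 × 70 = 28.7; length term: −600/30 = −20
Tm = 81.5 + (-1.361) + 28.7 − 20 = 88.839 → 88.8°C

88.8°C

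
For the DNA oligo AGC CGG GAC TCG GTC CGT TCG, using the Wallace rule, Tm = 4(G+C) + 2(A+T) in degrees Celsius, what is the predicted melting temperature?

72°C

Counting bases: G=8, T=4, C=7, A=2
AT pairs contribute 6, GC pairs contribute 15.
Tm = 2×6 + 4×15 = 72°C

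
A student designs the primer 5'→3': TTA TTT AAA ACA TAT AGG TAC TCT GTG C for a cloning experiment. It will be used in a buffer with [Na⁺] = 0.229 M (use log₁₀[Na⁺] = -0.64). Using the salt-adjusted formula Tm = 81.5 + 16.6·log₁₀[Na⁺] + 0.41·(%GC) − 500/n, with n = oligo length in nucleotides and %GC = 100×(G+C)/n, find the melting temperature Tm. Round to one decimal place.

64.7°C

Length n = 28. Counting bases: A=9, G=4, T=11, C=4
G+C = 8, so %GC = 8/28 × 100 = 28.571%
Salt term: 16.6 × (-0.64) = -10.624
GC term: 0.41 × 28.571 = 11.714; length term: −500/28 = −17.857
Tm = 81.5 + (-10.624) + 11.714 − 17.857 = 64.733 → 64.7°C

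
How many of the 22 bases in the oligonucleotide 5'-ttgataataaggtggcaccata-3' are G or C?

8

Scanning the sequence gives T=6, C=3, G=5, A=8.
G+C = 5 + 3 = 8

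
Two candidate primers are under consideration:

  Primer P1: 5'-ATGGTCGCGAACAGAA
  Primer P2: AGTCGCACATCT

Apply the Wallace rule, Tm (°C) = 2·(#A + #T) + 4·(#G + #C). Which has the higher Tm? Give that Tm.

Primer P1: A+T=8, G+C=8 → Tm = 2(8)+4(8) = 48°C
Primer P2: A+T=6, G+C=6 → Tm = 2(6)+4(6) = 36°C
48°C vs 36°C → primer P1 is higher.

Primer P1, 48°C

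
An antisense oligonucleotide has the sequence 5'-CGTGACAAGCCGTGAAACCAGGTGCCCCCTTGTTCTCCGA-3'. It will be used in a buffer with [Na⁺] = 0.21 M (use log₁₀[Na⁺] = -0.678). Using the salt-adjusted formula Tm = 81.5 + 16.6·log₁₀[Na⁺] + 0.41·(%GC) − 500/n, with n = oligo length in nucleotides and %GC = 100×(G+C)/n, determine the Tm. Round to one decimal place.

Length n = 40. Base counts: C=14, G=10, T=8, A=8
G+C = 24, so %GC = 24/40 × 100 = 60%
Salt term: 16.6 × (-0.678) = -11.255
GC term: 0.41 × 60 = 24.6; length term: −500/40 = −12.5
Tm = 81.5 + (-11.255) + 24.6 − 12.5 = 82.345 → 82.3°C

82.3°C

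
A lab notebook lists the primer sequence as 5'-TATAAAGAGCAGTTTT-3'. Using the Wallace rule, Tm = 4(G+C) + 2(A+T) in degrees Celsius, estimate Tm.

T=6, A=6, C=1, G=3
A+T = 12, G+C = 4
Tm = 2(12) + 4(4) = 24 + 16 = 40°C

40°C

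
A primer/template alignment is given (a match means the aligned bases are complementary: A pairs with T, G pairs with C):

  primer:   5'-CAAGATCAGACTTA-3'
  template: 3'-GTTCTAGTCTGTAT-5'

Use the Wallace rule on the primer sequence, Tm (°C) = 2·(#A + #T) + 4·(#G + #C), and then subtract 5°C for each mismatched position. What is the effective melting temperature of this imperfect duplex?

Primer base counts: A=6, T=3, G=2, C=3 → A+T=9, G+C=5
Perfect-match Tm = 2(9) + 4(5) = 18 + 20 = 38°C
Mismatches (positions where the bases are not complementary): 1 (at position 12)
Effective Tm = 38 − 1×5 = 38 − 5 = 33°C

33°C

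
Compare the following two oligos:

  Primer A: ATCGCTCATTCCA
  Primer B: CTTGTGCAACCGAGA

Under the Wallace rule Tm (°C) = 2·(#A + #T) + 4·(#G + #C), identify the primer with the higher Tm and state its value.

Primer A: A+T=7, G+C=6 → Tm = 2(7)+4(6) = 38°C
Primer B: A+T=7, G+C=8 → Tm = 2(7)+4(8) = 46°C
38°C vs 46°C → primer B is higher.

Primer B, 46°C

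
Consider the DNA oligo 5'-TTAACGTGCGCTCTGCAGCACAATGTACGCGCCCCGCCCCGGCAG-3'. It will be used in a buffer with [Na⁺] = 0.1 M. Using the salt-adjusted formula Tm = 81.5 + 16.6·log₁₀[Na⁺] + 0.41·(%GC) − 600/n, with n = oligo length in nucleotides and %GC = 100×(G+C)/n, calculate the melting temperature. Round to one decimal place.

78.9°C

Length n = 45. Scanning the sequence gives A=8, G=12, C=18, T=7.
G+C = 30, so %GC = 30/45 × 100 = 66.667%
Salt term: 16.6 × (-1) = -16.6
GC term: 0.41 × 66.667 = 27.333; length term: −600/45 = −13.333
Tm = 81.5 + (-16.6) + 27.333 − 13.333 = 78.9 → 78.9°C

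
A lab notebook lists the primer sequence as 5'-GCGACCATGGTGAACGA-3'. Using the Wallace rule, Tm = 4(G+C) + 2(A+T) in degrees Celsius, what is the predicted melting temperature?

Counting bases: G=6, A=5, C=4, T=2
So N_AT = 7 and N_GC = 10.
Tm = 2(7) + 4(10) = 14 + 40 = 54°C

54°C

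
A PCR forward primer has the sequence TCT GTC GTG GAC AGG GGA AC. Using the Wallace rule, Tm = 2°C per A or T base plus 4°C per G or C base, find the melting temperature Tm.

64°C

Base counts: T=4, C=4, G=8, A=4
So N_AT = 8 and N_GC = 12.
Tm = 4·12 + 2·8 = 48 + 16 = 64°C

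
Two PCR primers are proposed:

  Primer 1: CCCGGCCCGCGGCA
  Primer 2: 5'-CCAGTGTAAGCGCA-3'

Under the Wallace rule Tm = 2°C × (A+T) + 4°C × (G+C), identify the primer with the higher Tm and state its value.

Primer 1, 54°C

Primer 1: A+T=1, G+C=13 → Tm = 2(1)+4(13) = 54°C
Primer 2: A+T=6, G+C=8 → Tm = 2(6)+4(8) = 44°C
54°C vs 44°C → primer 1 is higher.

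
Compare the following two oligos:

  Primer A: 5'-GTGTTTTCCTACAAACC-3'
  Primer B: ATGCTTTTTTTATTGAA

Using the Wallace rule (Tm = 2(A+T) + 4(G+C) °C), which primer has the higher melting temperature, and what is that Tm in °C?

Primer A: A+T=10, G+C=7 → Tm = 2(10)+4(7) = 48°C
Primer B: A+T=14, G+C=3 → Tm = 2(14)+4(3) = 40°C
48°C vs 40°C → primer A is higher.

Primer A, 48°C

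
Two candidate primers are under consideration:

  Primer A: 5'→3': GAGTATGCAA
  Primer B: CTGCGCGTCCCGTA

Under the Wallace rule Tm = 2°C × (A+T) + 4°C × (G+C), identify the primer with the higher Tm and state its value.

Primer B, 48°C

Primer A: A+T=6, G+C=4 → Tm = 2(6)+4(4) = 28°C
Primer B: A+T=4, G+C=10 → Tm = 2(4)+4(10) = 48°C
28°C vs 48°C → primer B is higher.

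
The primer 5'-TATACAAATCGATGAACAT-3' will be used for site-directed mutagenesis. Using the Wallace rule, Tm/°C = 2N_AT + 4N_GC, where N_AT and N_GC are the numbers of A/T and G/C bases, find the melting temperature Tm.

T=5, G=2, C=3, A=9
AT pairs contribute 14, GC pairs contribute 5.
Tm = 4·5 + 2·14 = 20 + 28 = 48°C

48°C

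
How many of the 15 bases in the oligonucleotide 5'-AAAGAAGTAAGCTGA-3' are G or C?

5

Scanning the sequence gives T=2, C=1, G=4, A=8.
G+C = 4 + 1 = 5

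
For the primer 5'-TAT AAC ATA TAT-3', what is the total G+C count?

1

G=0, C=1, T=5, A=6
G+C = 0 + 1 = 1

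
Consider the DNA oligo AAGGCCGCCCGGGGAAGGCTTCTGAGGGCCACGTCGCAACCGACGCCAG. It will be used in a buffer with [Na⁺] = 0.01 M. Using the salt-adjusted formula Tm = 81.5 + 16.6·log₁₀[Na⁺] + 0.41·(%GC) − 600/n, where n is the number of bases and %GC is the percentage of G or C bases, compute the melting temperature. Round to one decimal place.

65.3°C

Length n = 49. Scanning the sequence gives T=4, G=18, C=17, A=10.
G+C = 35, so %GC = 35/49 × 100 = 71.429%
Salt term: 16.6 × (-2) = -33.2
GC term: 0.41 × 71.429 = 29.286; length term: −600/49 = −12.245
Tm = 81.5 + (-33.2) + 29.286 − 12.245 = 65.341 → 65.3°C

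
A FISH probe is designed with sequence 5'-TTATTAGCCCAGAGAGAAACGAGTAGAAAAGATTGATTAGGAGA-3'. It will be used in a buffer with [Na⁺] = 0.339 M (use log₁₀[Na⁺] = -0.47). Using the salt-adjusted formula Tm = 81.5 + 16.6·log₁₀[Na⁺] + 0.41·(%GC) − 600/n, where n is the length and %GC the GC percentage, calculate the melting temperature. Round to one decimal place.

75.0°C

Length n = 44. Base counts: T=9, A=19, G=12, C=4
G+C = 16, so %GC = 16/44 × 100 = 36.364%
Salt term: 16.6 × (-0.47) = -7.802
GC term: 0.41 × 36.364 = 14.909; length term: −600/44 = −13.636
Tm = 81.5 + (-7.802) + 14.909 − 13.636 = 74.971 → 75.0°C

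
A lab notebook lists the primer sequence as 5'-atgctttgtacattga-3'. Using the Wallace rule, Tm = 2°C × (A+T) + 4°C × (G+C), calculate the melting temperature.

42°C

Scanning the sequence gives A=4, T=7, G=3, C=2.
So N_AT = 11 and N_GC = 5.
Tm = 4·5 + 2·11 = 20 + 22 = 42°C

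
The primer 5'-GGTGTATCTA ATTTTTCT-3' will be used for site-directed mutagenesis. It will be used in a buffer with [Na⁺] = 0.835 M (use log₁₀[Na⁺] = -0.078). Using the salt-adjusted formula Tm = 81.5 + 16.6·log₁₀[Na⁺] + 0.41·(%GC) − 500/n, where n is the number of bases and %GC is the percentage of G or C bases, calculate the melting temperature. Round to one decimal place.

63.8°C

Length n = 18. Base counts: T=10, G=3, C=2, A=3
G+C = 5, so %GC = 5/18 × 100 = 27.778%
Salt term: 16.6 × (-0.078) = -1.295
GC term: 0.41 × 27.778 = 11.389; length term: −500/18 = −27.778
Tm = 81.5 + (-1.295) + 11.389 − 27.778 = 63.816 → 63.8°C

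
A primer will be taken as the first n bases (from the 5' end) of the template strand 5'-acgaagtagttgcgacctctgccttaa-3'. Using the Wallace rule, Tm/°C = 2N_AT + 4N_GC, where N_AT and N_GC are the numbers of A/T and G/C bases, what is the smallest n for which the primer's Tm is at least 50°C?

n = 17

First 16 bases: ACGAAGTAGTTGCGAC → Tm = 48°C (< 50°C)
First 17 bases: ACGAAGTAGTTGCGACC → Tm = 52°C (≥ 50°C)
Since every base adds ≥2°C, Tm only increases with n, so the threshold is first crossed at n = 17.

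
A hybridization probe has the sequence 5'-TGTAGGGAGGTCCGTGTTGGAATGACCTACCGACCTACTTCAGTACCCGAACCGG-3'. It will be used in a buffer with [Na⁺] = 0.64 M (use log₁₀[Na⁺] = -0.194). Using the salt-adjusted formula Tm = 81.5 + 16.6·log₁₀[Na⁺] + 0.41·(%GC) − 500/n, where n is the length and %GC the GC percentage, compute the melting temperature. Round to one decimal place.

92.3°C

Length n = 55. G=16, A=12, T=12, C=15
G+C = 31, so %GC = 31/55 × 100 = 56.364%
Salt term: 16.6 × (-0.194) = -3.22
GC term: 0.41 × 56.364 = 23.109; length term: −500/55 = −9.091
Tm = 81.5 + (-3.22) + 23.109 − 9.091 = 92.298 → 92.3°C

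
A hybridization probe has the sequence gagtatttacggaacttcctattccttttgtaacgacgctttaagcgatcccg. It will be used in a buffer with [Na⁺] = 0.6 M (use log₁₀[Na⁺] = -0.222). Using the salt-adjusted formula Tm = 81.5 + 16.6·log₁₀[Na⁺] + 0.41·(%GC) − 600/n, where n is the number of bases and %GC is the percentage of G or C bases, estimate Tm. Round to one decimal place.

84.3°C

Length n = 53. Counting bases: T=18, C=13, G=10, A=12
G+C = 23, so %GC = 23/53 × 100 = 43.396%
Salt term: 16.6 × (-0.222) = -3.685
GC term: 0.41 × 43.396 = 17.792; length term: −600/53 = −11.321
Tm = 81.5 + (-3.685) + 17.792 − 11.321 = 84.286 → 84.3°C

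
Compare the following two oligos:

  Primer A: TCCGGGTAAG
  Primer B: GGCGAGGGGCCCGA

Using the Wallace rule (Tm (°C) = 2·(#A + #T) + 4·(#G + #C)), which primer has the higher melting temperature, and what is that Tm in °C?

Primer B, 52°C

Primer A: A+T=4, G+C=6 → Tm = 2(4)+4(6) = 32°C
Primer B: A+T=2, G+C=12 → Tm = 2(2)+4(12) = 52°C
32°C vs 52°C → primer B is higher.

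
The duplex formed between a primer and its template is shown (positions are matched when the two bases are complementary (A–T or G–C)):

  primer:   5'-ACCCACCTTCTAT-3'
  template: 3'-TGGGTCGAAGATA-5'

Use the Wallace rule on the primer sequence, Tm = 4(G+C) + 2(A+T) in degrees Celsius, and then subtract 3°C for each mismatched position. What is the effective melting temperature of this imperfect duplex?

35°C

Primer base counts: A=3, T=4, G=0, C=6 → A+T=7, G+C=6
Perfect-match Tm = 2(7) + 4(6) = 14 + 24 = 38°C
Mismatches (positions where the bases are not complementary): 1 (at position 6)
Effective Tm = 38 − 1×3 = 38 − 3 = 35°C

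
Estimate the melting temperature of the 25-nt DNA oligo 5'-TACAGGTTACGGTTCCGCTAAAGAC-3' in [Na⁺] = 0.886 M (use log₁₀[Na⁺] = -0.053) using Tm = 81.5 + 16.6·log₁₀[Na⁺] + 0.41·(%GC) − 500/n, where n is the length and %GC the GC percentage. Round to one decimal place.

80.3°C

Length n = 25. C=6, T=6, A=7, G=6
G+C = 12, so %GC = 12/25 × 100 = 48%
Salt term: 16.6 × (-0.053) = -0.88
GC term: 0.41 × 48 = 19.68; length term: −500/25 = −20
Tm = 81.5 + (-0.88) + 19.68 − 20 = 80.3 → 80.3°C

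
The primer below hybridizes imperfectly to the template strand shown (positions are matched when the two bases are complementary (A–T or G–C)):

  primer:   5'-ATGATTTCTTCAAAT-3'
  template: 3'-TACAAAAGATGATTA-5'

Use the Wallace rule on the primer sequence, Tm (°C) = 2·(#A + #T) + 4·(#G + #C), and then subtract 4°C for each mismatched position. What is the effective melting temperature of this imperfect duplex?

Primer base counts: A=5, T=7, G=1, C=2 → A+T=12, G+C=3
Perfect-match Tm = 2(12) + 4(3) = 24 + 12 = 36°C
Mismatches (positions where the bases are not complementary): 3 (at positions 4, 10, 12)
Effective Tm = 36 − 3×4 = 36 − 12 = 24°C

24°C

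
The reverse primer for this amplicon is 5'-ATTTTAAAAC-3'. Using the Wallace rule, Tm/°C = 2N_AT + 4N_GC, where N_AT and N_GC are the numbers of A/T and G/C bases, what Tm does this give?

Counting bases: C=1, G=0, T=4, A=5
So N_AT = 9 and N_GC = 1.
Tm = 2×9 + 4×1 = 22°C

22°C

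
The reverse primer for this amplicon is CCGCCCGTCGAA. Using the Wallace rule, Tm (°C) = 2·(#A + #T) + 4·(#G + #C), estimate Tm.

Base counts: T=1, A=2, G=3, C=6
AT pairs contribute 3, GC pairs contribute 9.
Tm = 2(3) + 4(9) = 6 + 36 = 42°C

42°C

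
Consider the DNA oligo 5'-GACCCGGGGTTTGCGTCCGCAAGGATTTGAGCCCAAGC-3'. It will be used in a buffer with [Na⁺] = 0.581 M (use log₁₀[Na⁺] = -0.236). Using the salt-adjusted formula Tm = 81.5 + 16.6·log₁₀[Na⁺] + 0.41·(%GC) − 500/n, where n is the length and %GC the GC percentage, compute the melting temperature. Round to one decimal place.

Length n = 38. Counting bases: A=7, G=13, T=7, C=11
G+C = 24, so %GC = 24/38 × 100 = 63.158%
Salt term: 16.6 × (-0.236) = -3.918
GC term: 0.41 × 63.158 = 25.895; length term: −500/38 = −13.158
Tm = 81.5 + (-3.918) + 25.895 − 13.158 = 90.319 → 90.3°C

90.3°C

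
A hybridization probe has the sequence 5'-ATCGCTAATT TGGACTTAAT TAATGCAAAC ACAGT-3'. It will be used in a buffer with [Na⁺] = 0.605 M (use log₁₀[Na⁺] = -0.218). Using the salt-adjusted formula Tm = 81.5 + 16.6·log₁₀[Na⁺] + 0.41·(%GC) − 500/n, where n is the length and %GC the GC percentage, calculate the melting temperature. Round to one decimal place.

Length n = 35. Base counts: G=5, T=11, C=6, A=13
G+C = 11, so %GC = 11/35 × 100 = 31.429%
Salt term: 16.6 × (-0.218) = -3.619
GC term: 0.41 × 31.429 = 12.886; length term: −500/35 = −14.286
Tm = 81.5 + (-3.619) + 12.886 − 14.286 = 76.481 → 76.5°C

76.5°C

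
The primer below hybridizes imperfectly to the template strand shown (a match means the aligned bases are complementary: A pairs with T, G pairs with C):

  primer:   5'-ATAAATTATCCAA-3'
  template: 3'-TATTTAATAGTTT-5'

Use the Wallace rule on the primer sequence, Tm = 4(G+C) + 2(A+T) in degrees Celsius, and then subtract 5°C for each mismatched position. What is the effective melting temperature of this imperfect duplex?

Primer base counts: A=7, T=4, G=0, C=2 → A+T=11, G+C=2
Perfect-match Tm = 2(11) + 4(2) = 22 + 8 = 30°C
Mismatches (positions where the bases are not complementary): 1 (at position 11)
Effective Tm = 30 − 1×5 = 30 − 5 = 25°C

25°C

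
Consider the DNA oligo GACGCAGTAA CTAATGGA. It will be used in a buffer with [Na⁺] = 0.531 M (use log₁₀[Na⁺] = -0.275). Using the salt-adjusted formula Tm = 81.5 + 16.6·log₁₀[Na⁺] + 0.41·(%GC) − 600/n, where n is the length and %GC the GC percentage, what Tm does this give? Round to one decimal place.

61.8°C

Length n = 18. Base counts: C=3, G=5, A=7, T=3
G+C = 8, so %GC = 8/18 × 100 = 44.444%
Salt term: 16.6 × (-0.275) = -4.565
GC term: 0.41 × 44.444 = 18.222; length term: −600/18 = −33.333
Tm = 81.5 + (-4.565) + 18.222 − 33.333 = 61.824 → 61.8°C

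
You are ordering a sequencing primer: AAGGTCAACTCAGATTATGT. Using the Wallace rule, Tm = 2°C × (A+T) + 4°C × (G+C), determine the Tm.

54°C

Counting bases: C=3, G=4, A=7, T=6
AT pairs contribute 13, GC pairs contribute 7.
Tm = 2×13 + 4×7 = 54°C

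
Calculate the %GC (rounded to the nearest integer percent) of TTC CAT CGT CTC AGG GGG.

Counting bases: A=2, G=6, T=5, C=5
G+C = 6 + 5 = 11 out of 18 bases
%GC = 11/18 × 100 = 61.11% ≈ 61%

61%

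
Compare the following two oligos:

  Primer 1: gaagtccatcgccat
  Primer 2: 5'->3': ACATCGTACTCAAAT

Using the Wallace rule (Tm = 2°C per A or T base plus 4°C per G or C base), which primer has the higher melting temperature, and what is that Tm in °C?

Primer 1: A+T=7, G+C=8 → Tm = 2(7)+4(8) = 46°C
Primer 2: A+T=10, G+C=5 → Tm = 2(10)+4(5) = 40°C
46°C vs 40°C → primer 1 is higher.

Primer 1, 46°C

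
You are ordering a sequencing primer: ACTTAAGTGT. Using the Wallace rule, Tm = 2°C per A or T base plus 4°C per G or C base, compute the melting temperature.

26°C

Base counts: C=1, A=3, G=2, T=4
AT pairs contribute 7, GC pairs contribute 3.
Tm = 2(7) + 4(3) = 14 + 12 = 26°C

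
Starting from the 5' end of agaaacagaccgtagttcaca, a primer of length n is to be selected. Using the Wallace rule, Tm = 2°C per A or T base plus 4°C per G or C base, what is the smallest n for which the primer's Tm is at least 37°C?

First 12 bases: AGAAACAGACCG → Tm = 36°C (< 37°C)
First 13 bases: AGAAACAGACCGT → Tm = 38°C (≥ 37°C)
Each additional base adds 2°C (A/T) or 4°C (G/C), so Tm is non-decreasing in n; n = 13 is the first length to reach 37°C.

n = 13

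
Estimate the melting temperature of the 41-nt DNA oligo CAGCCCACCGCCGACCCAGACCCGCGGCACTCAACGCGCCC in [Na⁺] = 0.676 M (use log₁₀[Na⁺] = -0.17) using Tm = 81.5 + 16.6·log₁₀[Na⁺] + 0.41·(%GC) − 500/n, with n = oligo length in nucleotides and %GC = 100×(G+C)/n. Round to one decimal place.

98.5°C

Length n = 41. Counting bases: C=23, G=9, T=1, A=8
G+C = 32, so %GC = 32/41 × 100 = 78.049%
Salt term: 16.6 × (-0.17) = -2.822
GC term: 0.41 × 78.049 = 32; length term: −500/41 = −12.195
Tm = 81.5 + (-2.822) + 32 − 12.195 = 98.483 → 98.5°C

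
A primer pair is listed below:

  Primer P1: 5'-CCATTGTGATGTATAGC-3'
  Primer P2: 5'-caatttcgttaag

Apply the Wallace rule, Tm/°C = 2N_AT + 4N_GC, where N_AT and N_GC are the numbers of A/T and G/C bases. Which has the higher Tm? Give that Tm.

Primer P1, 48°C

Primer P1: A+T=10, G+C=7 → Tm = 2(10)+4(7) = 48°C
Primer P2: A+T=9, G+C=4 → Tm = 2(9)+4(4) = 34°C
48°C vs 34°C → primer P1 is higher.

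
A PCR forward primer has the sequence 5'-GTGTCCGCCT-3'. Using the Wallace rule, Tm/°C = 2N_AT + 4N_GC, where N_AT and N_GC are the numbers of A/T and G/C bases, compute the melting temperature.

C=4, G=3, A=0, T=3
So N_AT = 3 and N_GC = 7.
Tm = 2(3) + 4(7) = 6 + 28 = 34°C

34°C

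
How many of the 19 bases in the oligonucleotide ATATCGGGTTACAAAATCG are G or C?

7

A=7, C=3, G=4, T=5
G+C = 4 + 3 = 7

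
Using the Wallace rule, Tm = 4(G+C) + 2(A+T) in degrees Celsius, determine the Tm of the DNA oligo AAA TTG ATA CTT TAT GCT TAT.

T=10, A=7, G=2, C=2
So N_AT = 17 and N_GC = 4.
Tm = 2×17 + 4×4 = 50°C

50°C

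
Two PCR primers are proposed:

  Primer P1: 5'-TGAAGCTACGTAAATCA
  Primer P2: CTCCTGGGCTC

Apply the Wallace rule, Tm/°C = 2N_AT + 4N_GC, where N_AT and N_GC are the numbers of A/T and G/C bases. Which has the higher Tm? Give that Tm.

Primer P1, 46°C

Primer P1: A+T=11, G+C=6 → Tm = 2(11)+4(6) = 46°C
Primer P2: A+T=3, G+C=8 → Tm = 2(3)+4(8) = 38°C
46°C vs 38°C → primer P1 is higher.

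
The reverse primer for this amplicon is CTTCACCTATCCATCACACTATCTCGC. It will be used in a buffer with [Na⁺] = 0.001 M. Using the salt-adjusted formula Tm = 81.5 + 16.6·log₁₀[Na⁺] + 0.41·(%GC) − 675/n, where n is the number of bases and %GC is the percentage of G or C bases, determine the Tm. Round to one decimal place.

Length n = 27. Base counts: G=1, C=12, T=8, A=6
G+C = 13, so %GC = 13/27 × 100 = 48.148%
Salt term: 16.6 × (-3) = -49.8
GC term: 0.41 × 48.148 = 19.741; length term: −675/27 = −25
Tm = 81.5 + (-49.8) + 19.741 − 25 = 26.441 → 26.4°C

26.4°C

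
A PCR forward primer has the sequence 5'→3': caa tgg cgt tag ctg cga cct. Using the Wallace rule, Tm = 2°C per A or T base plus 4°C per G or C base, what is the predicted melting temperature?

Counting bases: A=4, T=5, G=6, C=6
So N_AT = 9 and N_GC = 12.
Tm = 2(9) + 4(12) = 18 + 48 = 66°C

66°C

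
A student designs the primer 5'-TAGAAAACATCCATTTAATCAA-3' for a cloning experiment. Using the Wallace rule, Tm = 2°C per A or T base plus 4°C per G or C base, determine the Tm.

Scanning the sequence gives T=6, A=11, C=4, G=1.
AT pairs contribute 17, GC pairs contribute 5.
Tm = 4·5 + 2·17 = 20 + 34 = 54°C

54°C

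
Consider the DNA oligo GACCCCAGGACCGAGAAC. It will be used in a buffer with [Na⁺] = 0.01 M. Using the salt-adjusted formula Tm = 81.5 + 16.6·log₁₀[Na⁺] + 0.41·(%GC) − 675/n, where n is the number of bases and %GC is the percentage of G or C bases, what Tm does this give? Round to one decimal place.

38.1°C

Length n = 18. Base counts: T=0, C=7, A=6, G=5
G+C = 12, so %GC = 12/18 × 100 = 66.667%
Salt term: 16.6 × (-2) = -33.2
GC term: 0.41 × 66.667 = 27.333; length term: −675/18 = −37.5
Tm = 81.5 + (-33.2) + 27.333 − 37.5 = 38.133 → 38.1°C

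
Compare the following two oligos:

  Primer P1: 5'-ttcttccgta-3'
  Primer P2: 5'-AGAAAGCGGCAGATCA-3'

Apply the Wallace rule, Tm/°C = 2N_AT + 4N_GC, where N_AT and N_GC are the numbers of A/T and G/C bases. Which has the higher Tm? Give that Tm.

Primer P2, 48°C

Primer P1: A+T=6, G+C=4 → Tm = 2(6)+4(4) = 28°C
Primer P2: A+T=8, G+C=8 → Tm = 2(8)+4(8) = 48°C
28°C vs 48°C → primer P2 is higher.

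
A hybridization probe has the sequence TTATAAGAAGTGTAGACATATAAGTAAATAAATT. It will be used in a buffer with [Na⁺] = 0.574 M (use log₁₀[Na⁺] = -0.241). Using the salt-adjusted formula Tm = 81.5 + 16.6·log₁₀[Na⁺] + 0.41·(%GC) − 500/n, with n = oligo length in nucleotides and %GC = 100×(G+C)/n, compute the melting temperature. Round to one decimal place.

70.0°C

Length n = 34. A=17, T=11, G=5, C=1
G+C = 6, so %GC = 6/34 × 100 = 17.647%
Salt term: 16.6 × (-0.241) = -4.001
GC term: 0.41 × 17.647 = 7.235; length term: −500/34 = −14.706
Tm = 81.5 + (-4.001) + 7.235 − 14.706 = 70.028 → 70.0°C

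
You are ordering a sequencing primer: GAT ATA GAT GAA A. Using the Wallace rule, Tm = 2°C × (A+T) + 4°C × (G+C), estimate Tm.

C=0, A=7, G=3, T=3
AT pairs contribute 10, GC pairs contribute 3.
Tm = 4·3 + 2·10 = 12 + 20 = 32°C

32°C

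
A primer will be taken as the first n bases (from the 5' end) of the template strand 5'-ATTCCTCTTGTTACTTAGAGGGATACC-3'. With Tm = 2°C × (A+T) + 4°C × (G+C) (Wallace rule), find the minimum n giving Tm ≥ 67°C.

n = 25

First 24 bases: ATTCCTCTTGTTACTTAGAGGGAT → Tm = 66°C (< 67°C)
First 25 bases: ATTCCTCTTGTTACTTAGAGGGATA → Tm = 68°C (≥ 67°C)
Each additional base adds 2°C (A/T) or 4°C (G/C), so Tm is non-decreasing in n; n = 25 is the first length to reach 67°C.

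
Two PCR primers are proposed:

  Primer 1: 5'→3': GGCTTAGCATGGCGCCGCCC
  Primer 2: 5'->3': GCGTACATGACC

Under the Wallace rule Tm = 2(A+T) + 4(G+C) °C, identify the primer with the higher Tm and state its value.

Primer 1: A+T=5, G+C=15 → Tm = 2(5)+4(15) = 70°C
Primer 2: A+T=5, G+C=7 → Tm = 2(5)+4(7) = 38°C
70°C vs 38°C → primer 1 is higher.

Primer 1, 70°C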